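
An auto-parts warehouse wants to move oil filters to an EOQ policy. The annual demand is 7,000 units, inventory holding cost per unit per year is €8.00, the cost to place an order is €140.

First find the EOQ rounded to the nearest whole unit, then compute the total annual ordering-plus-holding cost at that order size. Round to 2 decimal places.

Q* = √(2·D·S / H) = √(2·7,000·140 / 8) = √245,000.0 ≈ 494.97 → Q = 495 units
Orders/yr = 7,000/495 = 14.141; ordering cost = 14.141 × €140 = €1,979.80
Average inventory = 495/2 = 247.5; holding cost = 247.5 × €8 = €1,980.00
Total = €1,979.80 + €1,980.00 = €3,959.80

€3,959.80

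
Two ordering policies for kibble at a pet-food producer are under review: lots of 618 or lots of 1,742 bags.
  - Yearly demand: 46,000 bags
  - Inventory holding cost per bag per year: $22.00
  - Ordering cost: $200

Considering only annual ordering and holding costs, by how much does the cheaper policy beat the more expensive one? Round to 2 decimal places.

$2,758.55

TC(Q) = (D/Q)S + (Q/2)H
TC(618) = (46,000/618)×200 + (618/2)×22 = $21,684.73
TC(1,742) = (46,000/1,742)×200 + (1,742/2)×22 = $24,443.29
Lots of 618 are cheaper by $2,758.55.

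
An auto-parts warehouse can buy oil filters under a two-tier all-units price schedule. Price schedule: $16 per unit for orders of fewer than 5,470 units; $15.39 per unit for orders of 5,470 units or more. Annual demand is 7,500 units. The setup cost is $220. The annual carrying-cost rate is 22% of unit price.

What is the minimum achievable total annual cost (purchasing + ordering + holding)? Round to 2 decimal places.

$123,408.23

H₁ = 22%×$16 = $3.5200;  H₂ = 22%×$15.39 = $3.3858
EOQ₁ = √(2×7,500×220/3.5200) = 968.25  (< 5,470, feasible at tier 1)
EOQ₂ = √(2×7,500×220/3.3858) = 987.25  (< 5,470 → use Q = 5,470 at tier-2 price)
TC(tier 1 (EOQ₁), Q≈968.2) = $123,408.23
TC(tier 2, Q≈5,470.0) = $124,986.81
Minimum at tier 1 (EOQ₁): $123,408.23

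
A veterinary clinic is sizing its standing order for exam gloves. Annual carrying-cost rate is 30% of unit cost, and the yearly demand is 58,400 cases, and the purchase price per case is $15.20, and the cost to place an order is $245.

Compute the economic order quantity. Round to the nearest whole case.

Holding cost per case per year: H = 30% × $15.2 = $4.5600
Optimal lot size Q* = (2 × 58,400 × $245 / $4.56)^½ ≈ 2,505.08

2,505 cases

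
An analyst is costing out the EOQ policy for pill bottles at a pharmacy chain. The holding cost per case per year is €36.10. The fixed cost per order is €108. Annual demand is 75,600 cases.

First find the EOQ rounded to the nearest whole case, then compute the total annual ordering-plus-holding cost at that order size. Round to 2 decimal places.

€24,279.60

Optimal lot size Q* = (2 × 75,600 × €108 / €36.1)^½ ≈ 672.56 → Q = 673 cases
Ordering: D/Q × S = 75,600/673 × €108 = €12,131.95
Holding:  Q/2 × H = 673/2 × €36.1 = €12,147.65
Total = €12,131.95 + €12,147.65 = €24,279.60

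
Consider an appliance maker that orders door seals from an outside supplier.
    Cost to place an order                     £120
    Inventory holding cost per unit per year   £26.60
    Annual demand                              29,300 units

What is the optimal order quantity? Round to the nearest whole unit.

514 units

Optimal lot size Q* = (2 × 29,300 × £120 / £26.6)^½ ≈ 514.16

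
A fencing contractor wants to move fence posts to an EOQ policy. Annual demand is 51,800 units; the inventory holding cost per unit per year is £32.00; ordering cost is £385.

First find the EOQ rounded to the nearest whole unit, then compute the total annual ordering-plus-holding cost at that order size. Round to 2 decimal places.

£35,726.07

Optimal lot size Q* = (2 × 51,800 × £385 / £32)^½ ≈ 1,116.44 → Q = 1,116 units
Annual ordering cost = (D/Q)·S = (51,800/1,116) × 385 = £17,870.07
Annual holding cost  = (Q/2)·H = (1,116/2) × 32 = £17,856.00
Total = £17,870.07 + £17,856.00 = £35,726.07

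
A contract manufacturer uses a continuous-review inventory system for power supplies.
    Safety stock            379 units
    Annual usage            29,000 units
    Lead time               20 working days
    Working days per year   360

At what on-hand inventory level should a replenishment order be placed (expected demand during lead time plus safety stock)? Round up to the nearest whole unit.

Daily demand d = 29,000 / 360 = 80.556 units/day
Demand during lead time = 80.556 × 20 = 1,611.11
Reorder point = 1,611.11 + 379 = 1,990.11 → round up

1,991 units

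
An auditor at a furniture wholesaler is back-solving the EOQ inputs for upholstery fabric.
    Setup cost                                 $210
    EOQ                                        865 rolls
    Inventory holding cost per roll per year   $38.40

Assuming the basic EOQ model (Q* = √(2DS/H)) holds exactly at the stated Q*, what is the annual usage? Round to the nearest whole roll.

Since Q* = (2DS/H)^½, squaring gives Q*²·H = 2DS.
D = Q²H / (2S) = 865² × 38.4 / (2 × 210) = 68,409.14

68,409 rolls per year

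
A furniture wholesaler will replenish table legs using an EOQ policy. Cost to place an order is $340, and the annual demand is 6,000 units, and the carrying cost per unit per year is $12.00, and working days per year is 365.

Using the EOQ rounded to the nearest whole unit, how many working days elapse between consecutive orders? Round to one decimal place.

35.5 days

Q* = √(2·D·S / H) = √(2·6,000·340 / 12) = √340,000.0 ≈ 583.10 → Q = 583 units
T = Q/D × 365 days = 583/6,000 × 365 = 35.466 days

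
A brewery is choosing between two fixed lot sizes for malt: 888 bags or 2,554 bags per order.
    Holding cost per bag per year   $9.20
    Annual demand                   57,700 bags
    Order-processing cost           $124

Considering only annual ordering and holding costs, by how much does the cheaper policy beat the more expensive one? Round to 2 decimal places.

$2,407.80

TC(Q) = (D/Q)S + (Q/2)H
TC(888) = (57,700/888)×124 + (888/2)×9.2 = $12,142.01
TC(2,554) = (57,700/2,554)×124 + (2,554/2)×9.2 = $14,549.81
Cheaper: Q = 888.  Difference = $2,407.80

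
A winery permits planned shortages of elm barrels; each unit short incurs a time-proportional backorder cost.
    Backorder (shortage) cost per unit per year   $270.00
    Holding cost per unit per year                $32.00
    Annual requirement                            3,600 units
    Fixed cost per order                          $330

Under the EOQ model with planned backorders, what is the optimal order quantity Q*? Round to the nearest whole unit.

Q* = √(2DS/H) · √((H + b)/b)
   = √(2 × 3,600 × 330 / 32) · √((32 + 270) / 270)
   = 272.489 × 1.0576 ≈ 288.18

288 units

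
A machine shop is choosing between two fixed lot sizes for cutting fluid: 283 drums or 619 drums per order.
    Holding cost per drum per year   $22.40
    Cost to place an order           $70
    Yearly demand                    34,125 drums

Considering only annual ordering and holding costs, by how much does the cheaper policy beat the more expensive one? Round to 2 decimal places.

$818.57

For each Q, cost = (D/Q)·S + (Q/2)·H.
TC(283) = (34,125/283)×70 + (283/2)×22.4 = $11,610.41
TC(619) = (34,125/619)×70 + (619/2)×22.4 = $10,791.85
|ΔTC| = |$11,610.41 − $10,791.85| = $818.57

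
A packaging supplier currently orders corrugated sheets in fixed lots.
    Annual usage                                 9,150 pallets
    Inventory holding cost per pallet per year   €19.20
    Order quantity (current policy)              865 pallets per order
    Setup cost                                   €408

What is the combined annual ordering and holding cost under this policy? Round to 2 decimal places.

€12,619.84

Ordering: D/Q × S = 9,150/865 × €408 = €4,315.84
Holding:  Q/2 × H = 865/2 × €19.2 = €8,304.00
Total = €4,315.84 + €8,304.00 = €12,619.84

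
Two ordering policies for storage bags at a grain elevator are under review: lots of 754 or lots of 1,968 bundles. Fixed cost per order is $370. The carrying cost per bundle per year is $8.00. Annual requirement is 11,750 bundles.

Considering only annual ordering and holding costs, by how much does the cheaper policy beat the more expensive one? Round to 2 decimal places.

$1,299.18

For each Q, cost = (D/Q)·S + (Q/2)·H.
TC(754) = (11,750/754)×370 + (754/2)×8 = $8,781.92
TC(1,968) = (11,750/1,968)×370 + (1,968/2)×8 = $10,081.10
Lots of 754 are cheaper by $1,299.18.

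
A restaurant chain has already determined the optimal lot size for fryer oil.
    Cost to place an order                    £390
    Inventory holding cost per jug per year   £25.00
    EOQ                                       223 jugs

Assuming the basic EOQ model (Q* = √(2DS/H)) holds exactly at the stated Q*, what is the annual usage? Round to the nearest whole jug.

Since Q* = (2DS/H)^½, squaring gives Q*²·H = 2DS.
D = Q²H / (2S) = 223² × 25 / (2 × 390) = 1,593.88

1,594 jugs per year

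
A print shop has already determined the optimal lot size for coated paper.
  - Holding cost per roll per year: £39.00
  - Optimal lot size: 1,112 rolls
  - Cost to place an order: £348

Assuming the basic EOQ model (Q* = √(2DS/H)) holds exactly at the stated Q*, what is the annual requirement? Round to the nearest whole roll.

69,289 rolls per year

EOQ relation: Q² = 2DS/H, so rearrange for the unknown.
D = Q²H / (2S) = 1,112² × 39 / (2 × 348) = 69,289.10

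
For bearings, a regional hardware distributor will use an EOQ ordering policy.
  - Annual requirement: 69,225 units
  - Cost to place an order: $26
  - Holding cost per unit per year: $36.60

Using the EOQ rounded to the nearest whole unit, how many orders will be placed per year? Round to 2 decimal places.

Optimal lot size Q* = (2 × 69,225 × $26 / $36.6)^½ ≈ 313.61 → Q = 314
Orders per year = D/Q = 69,225 / 314 = 220.462

220.46 orders per year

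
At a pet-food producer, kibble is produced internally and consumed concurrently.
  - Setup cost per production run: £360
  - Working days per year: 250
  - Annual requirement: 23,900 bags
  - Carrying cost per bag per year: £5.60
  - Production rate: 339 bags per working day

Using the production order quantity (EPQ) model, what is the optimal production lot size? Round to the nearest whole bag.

Daily demand d = 23,900/250 = 95.600; p = 339; 1 − d/p = 0.71799
EPQ = √(2DS / (H(1 − d/p)))
    = √(2 × 23,900 × 360 / (5.6 × 0.71799)) ≈ 2,068.76

2,069 bags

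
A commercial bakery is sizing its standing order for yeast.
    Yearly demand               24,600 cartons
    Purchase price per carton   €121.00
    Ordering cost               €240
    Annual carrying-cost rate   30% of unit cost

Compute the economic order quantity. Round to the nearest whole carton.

570 cartons

Carrying cost H = €121 × 30% = €36.3000/carton/yr
EOQ = √(2DS/H) = √(2 × 24,600 × 240 / 36.3)
    = √(325,289.26) ≈ 570.34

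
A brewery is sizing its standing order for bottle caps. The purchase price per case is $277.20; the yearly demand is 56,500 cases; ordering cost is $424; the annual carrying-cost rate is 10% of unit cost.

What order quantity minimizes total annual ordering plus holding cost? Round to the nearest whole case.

1,315 cases

Carrying cost H = $277.2 × 10% = $27.7200/case/yr
Q* = √(2·D·S / H) = √(2·56,500·424 / 27.72) = √1,728,427.1 ≈ 1,314.70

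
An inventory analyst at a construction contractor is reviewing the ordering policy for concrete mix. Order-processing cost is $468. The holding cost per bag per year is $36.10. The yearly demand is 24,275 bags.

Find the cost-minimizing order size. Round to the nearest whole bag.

Q* = √(2·D·S / H) = √(2·24,275·468 / 36.1) = √629,401.7 ≈ 793.35

793 bags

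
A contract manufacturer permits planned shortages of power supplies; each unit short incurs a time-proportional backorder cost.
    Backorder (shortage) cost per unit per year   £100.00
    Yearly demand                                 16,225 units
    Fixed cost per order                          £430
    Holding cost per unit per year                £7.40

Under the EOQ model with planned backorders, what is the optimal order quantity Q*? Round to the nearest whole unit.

Basic EOQ = √(2·16,225·430/7.4) = 1,373.174
Backorder adjustment √((H+b)/b) = √((7.4+100)/100) = 1.0363
Q* = 1,373.174 × 1.0363 ≈ 1,423.08

1,423 units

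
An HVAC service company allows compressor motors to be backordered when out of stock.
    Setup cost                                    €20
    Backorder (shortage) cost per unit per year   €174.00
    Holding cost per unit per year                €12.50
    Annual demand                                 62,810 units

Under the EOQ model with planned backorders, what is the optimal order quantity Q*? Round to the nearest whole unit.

Q* = √(2DS/H) · √((H + b)/b)
   = √(2 × 62,810 × 20 / 12.5) · √((12.5 + 174) / 174)
   = 448.321 × 1.0353 ≈ 464.15

464 units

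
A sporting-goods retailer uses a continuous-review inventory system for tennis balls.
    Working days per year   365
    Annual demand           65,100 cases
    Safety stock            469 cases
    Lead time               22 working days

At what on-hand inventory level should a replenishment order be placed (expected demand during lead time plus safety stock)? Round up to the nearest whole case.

4,393 cases

Daily demand d = 65,100 / 365 = 178.356 cases/day
Demand during lead time = 178.356 × 22 = 3,923.84
Reorder point = 3,923.84 + 469 = 4,392.84 → round up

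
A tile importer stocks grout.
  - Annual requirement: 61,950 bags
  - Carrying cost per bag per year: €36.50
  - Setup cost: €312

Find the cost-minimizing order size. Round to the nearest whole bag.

1,029 bags

EOQ = √(2DS/H) = √(2 × 61,950 × 312 / 36.5)
    = √(1,059,090.41) ≈ 1,029.12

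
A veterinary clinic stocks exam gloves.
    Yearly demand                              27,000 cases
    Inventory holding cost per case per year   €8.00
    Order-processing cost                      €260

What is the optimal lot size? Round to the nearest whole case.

1,325 cases

EOQ = √(2DS/H) = √(2 × 27,000 × 260 / 8)
    = √(1,755,000.00) ≈ 1,324.76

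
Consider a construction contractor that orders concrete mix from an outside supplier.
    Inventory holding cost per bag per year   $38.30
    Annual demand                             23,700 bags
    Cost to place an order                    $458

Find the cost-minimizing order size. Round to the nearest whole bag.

753 bags

Q* = √(2·D·S / H) = √(2·23,700·458 / 38.3) = √566,819.8 ≈ 752.87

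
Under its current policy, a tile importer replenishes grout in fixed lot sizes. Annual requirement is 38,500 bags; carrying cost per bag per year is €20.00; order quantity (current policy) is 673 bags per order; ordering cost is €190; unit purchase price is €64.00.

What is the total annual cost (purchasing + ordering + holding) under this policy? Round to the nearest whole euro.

Annual ordering cost = (D/Q)·S = (38,500/673) × 190 = €10,869.24
Annual holding cost  = (Q/2)·H = (673/2) × 20 = €6,730.00
Purchase cost = D·C = 38,500 × 64 = €2,464,000.00
Total = €10,869.24 + €6,730.00 + €2,464,000.00 = €2,481,599.24

€2,481,599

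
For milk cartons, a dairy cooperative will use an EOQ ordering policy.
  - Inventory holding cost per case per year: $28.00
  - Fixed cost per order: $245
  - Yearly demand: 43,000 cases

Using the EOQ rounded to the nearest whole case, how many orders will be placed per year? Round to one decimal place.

49.6 orders per year

2DS/H = 2·43,000·245/28 = 752,500.00
EOQ = √752,500.00 ≈ 867.47 → Q = 867
N = D/Q = 43,000/867 ≈ 49.596 orders/yr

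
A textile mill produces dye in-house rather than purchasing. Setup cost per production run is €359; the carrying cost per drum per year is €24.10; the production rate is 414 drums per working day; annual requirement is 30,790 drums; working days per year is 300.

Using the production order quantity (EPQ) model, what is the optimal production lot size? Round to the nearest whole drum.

d = 30,790/300 = 102.6333 drums/day;  effective holding cost H(1 − d/p) = 24.1·(1 − 102.6333/414) = 18.12545
Q* = √(2DS / H_eff) = √(2·30,790·359 / 18.12545) ≈ 1,104.39

1,104 drums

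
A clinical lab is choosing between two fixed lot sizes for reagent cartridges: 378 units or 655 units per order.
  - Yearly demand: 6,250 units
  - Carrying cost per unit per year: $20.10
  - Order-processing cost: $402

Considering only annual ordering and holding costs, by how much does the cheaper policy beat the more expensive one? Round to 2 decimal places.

Annual cost at Q: ordering D·S/Q plus holding Q·H/2.
TC(378) = (6,250/378)×402 + (378/2)×20.1 = $10,445.73
TC(655) = (6,250/655)×402 + (655/2)×20.1 = $10,418.63
Lots of 655 are cheaper by $27.10.

$27.10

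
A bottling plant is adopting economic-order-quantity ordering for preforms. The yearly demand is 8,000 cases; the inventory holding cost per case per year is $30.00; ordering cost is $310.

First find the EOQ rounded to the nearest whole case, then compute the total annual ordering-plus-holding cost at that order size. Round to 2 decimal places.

$12,198.37

Optimal lot size Q* = (2 × 8,000 × $310 / $30)^½ ≈ 406.61 → Q = 407 cases
Annual ordering cost = (D/Q)·S = (8,000/407) × 310 = $6,093.37
Annual holding cost  = (Q/2)·H = (407/2) × 30 = $6,105.00
Total = $6,093.37 + $6,105.00 = $12,198.37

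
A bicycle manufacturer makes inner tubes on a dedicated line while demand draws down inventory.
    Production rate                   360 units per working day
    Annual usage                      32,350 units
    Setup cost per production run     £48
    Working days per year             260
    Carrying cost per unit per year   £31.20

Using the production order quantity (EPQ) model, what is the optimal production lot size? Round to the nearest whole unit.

d = 32,350/260 = 124.4231 units/day;  effective holding cost H(1 − d/p) = 31.2·(1 − 124.4231/360) = 20.41667
Q* = √(2DS / H_eff) = √(2·32,350·48 / 20.41667) ≈ 390.01

390 units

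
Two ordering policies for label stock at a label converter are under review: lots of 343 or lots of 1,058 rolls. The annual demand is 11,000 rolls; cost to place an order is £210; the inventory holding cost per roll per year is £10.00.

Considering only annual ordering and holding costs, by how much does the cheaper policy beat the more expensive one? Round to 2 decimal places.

£976.33

For each Q, cost = (D/Q)·S + (Q/2)·H.
TC(343) = (11,000/343)×210 + (343/2)×10 = £8,449.69
TC(1,058) = (11,000/1,058)×210 + (1,058/2)×10 = £7,473.36
Lots of 1,058 are cheaper by £976.33.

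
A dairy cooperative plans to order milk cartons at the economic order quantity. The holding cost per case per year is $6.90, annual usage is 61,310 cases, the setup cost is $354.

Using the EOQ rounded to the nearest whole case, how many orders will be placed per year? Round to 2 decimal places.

24.45 orders per year

Q* = √(2·D·S / H) = √(2·61,310·354 / 6.9) = √6,290,939.1 ≈ 2,508.17 → Q = 2,508
N = D/Q = 61,310/2,508 ≈ 24.446 orders/yr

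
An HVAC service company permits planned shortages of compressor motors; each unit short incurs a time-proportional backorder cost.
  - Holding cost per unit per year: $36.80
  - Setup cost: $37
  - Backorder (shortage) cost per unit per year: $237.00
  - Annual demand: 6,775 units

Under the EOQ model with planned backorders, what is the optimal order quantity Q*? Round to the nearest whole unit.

Q* = √(2DS/H) · √((H + b)/b)
   = √(2 × 6,775 × 37 / 36.8) · √((36.8 + 237) / 237)
   = 116.720 × 1.0748 ≈ 125.46

125 units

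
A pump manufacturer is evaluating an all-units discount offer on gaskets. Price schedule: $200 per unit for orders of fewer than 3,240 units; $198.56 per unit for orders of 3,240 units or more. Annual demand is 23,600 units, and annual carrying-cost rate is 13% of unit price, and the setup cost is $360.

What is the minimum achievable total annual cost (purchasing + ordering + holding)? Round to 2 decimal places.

H₁ = 13%×$200 = $26.0000;  H₂ = 13%×$198.56 = $25.8128
EOQ₁ = √(2×23,600×360/26.0000) = 808.42  (< 3,240, feasible at tier 1)
EOQ₂ = √(2×23,600×360/25.8128) = 811.34  (< 3,240 → use Q = 3,240 at tier-2 price)
TC(tier 1 (EOQ₁), Q≈808.4) = $4,741,018.85
TC(tier 2, Q≈3,240.0) = $4,730,454.96
Minimum at tier 2: $4,730,454.96

$4,730,454.96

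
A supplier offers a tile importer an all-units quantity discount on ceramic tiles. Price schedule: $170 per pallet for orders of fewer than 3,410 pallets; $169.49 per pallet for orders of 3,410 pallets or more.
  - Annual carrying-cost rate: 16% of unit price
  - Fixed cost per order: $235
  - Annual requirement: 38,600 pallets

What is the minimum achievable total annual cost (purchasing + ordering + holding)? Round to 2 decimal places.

$6,584,214.01

H₁ = 16%×$170 = $27.2000;  H₂ = 16%×$169.49 = $27.1184
EOQ₁ = √(2×38,600×235/27.2000) = 816.69  (< 3,410, feasible at tier 1)
EOQ₂ = √(2×38,600×235/27.1184) = 817.92  (< 3,410 → use Q = 3,410 at tier-2 price)
TC(tier 1 (EOQ₁), Q≈816.7) = $6,584,214.01
TC(tier 2, Q≈3,410.0) = $6,591,210.99
Minimum at tier 1 (EOQ₁): $6,584,214.01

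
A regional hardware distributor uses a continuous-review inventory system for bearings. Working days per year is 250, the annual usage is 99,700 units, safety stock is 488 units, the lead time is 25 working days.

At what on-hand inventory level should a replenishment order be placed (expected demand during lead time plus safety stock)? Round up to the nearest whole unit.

10,458 units

Daily demand d = 99,700 / 250 = 398.800 units/day
Demand during lead time = 398.800 × 25 = 9,970.00
Reorder point = 9,970.00 + 488 = 10,458.00 → round up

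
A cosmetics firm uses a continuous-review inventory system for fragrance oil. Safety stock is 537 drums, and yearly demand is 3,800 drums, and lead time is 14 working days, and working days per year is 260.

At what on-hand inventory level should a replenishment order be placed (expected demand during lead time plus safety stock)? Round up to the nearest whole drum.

Daily demand d = 3,800 / 260 = 14.615 drums/day
Demand during lead time = 14.615 × 14 = 204.62
Reorder point = 204.62 + 537 = 741.62 → round up

742 drums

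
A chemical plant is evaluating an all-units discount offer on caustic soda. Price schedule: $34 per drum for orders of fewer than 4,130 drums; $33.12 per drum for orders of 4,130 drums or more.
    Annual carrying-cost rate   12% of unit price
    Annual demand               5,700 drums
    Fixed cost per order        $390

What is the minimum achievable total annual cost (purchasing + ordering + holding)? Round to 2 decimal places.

H₁ = 12%×$34 = $4.0800;  H₂ = 12%×$33.12 = $3.9744
EOQ₁ = √(2×5,700×390/4.0800) = 1,043.89  (< 4,130, feasible at tier 1)
EOQ₂ = √(2×5,700×390/3.9744) = 1,057.67  (< 4,130 → use Q = 4,130 at tier-2 price)
TC(tier 1 (EOQ₁), Q≈1,043.9) = $198,059.07
TC(tier 2, Q≈4,130.0) = $197,529.39
Minimum at tier 2: $197,529.39

$197,529.39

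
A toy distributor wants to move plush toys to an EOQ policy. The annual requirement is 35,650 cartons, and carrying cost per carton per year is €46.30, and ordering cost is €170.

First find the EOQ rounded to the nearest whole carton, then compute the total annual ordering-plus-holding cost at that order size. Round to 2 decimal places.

2DS/H = 2·35,650·170/46.3 = 261,792.66
EOQ = √261,792.66 ≈ 511.66 → Q = 512 cartons
Annual ordering cost = (D/Q)·S = (35,650/512) × 170 = €11,836.91
Annual holding cost  = (Q/2)·H = (512/2) × 46.3 = €11,852.80
Total = €11,836.91 + €11,852.80 = €23,689.71

€23,689.71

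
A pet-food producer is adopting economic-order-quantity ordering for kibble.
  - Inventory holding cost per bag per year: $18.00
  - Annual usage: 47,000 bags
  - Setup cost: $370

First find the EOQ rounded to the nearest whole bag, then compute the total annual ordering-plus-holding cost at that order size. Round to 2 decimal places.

$25,020.79

2DS/H = 2·47,000·370/18 = 1,932,222.22
EOQ = √1,932,222.22 ≈ 1,390.04 → Q = 1,390 bags
Orders/yr = 47,000/1,390 = 33.813; ordering cost = 33.813 × $370 = $12,510.79
Average inventory = 1,390/2 = 695; holding cost = 695 × $18 = $12,510.00
Total = $12,510.79 + $12,510.00 = $25,020.79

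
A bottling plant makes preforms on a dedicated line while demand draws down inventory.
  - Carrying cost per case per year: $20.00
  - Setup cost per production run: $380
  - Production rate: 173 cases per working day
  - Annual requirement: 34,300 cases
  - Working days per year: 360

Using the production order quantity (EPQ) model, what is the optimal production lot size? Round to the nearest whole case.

d = 34,300/360 = 95.2778 cases/day;  effective holding cost H(1 − d/p) = 20·(1 − 95.2778/173) = 8.98523
Q* = √(2DS / H_eff) = √(2·34,300·380 / 8.98523) ≈ 1,703.29

1,703 cases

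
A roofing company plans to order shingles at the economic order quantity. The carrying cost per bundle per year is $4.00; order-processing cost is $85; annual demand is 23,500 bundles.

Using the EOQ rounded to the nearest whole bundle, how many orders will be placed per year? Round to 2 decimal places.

23.52 orders per year

Optimal lot size Q* = (2 × 23,500 × $85 / $4)^½ ≈ 999.37 → Q = 999
N = D/Q = 23,500/999 ≈ 23.524 orders/yr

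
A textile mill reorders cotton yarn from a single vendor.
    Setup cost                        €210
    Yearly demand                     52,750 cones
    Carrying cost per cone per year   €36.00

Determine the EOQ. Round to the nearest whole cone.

2DS/H = 2·52,750·210/36 = 615,416.67
EOQ = √615,416.67 ≈ 784.48

784 cones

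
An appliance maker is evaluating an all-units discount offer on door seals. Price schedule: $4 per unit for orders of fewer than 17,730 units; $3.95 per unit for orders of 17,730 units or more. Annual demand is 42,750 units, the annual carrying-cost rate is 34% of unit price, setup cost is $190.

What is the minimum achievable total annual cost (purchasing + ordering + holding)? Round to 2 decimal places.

H₁ = 34%×$4 = $1.3600;  H₂ = 34%×$3.95 = $1.3430
EOQ₁ = √(2×42,750×190/1.3600) = 3,456.13  (< 17,730, feasible at tier 1)
EOQ₂ = √(2×42,750×190/1.3430) = 3,477.94  (< 17,730 → use Q = 17,730 at tier-2 price)
TC(tier 1 (EOQ₁), Q≈3,456.1) = $175,700.34
TC(tier 2, Q≈17,730.0) = $181,226.32
Minimum at tier 1 (EOQ₁): $175,700.34

$175,700.34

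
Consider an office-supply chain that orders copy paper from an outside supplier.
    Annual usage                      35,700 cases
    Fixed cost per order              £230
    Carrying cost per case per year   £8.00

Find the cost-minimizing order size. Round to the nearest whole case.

1,433 cases

Optimal lot size Q* = (2 × 35,700 × £230 / £8)^½ ≈ 1,432.74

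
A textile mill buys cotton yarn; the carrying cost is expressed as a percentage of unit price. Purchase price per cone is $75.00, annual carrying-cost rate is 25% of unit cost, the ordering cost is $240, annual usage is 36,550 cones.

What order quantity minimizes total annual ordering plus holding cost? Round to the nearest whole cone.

967 cones

Carrying cost H = $75 × 25% = $18.7500/cone/yr
EOQ = √(2DS/H) = √(2 × 36,550 × 240 / 18.75)
    = √(935,680.00) ≈ 967.31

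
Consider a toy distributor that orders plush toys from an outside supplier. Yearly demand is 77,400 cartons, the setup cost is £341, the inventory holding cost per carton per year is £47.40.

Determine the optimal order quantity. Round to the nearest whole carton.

1,055 cartons

2DS/H = 2·77,400·341/47.4 = 1,113,645.57
EOQ = √1,113,645.57 ≈ 1,055.29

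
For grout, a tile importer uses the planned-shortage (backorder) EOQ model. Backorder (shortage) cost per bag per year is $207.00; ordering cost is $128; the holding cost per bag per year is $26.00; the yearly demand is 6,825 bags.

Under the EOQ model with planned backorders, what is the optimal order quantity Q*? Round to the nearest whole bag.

275 bags

Q* = √(2DS/H) · √((H + b)/b)
   = √(2 × 6,825 × 128 / 26) · √((26 + 207) / 207)
   = 259.230 × 1.0609 ≈ 275.03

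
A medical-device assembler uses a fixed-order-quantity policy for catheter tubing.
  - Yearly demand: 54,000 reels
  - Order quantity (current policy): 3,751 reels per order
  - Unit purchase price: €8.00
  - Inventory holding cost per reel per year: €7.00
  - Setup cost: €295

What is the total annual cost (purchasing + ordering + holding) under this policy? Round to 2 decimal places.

€449,375.37

Ordering: D/Q × S = 54,000/3,751 × €295 = €4,246.87
Holding:  Q/2 × H = 3,751/2 × €7 = €13,128.50
Purchase cost = D·C = 54,000 × 8 = €432,000.00
Total = €4,246.87 + €13,128.50 + €432,000.00 = €449,375.37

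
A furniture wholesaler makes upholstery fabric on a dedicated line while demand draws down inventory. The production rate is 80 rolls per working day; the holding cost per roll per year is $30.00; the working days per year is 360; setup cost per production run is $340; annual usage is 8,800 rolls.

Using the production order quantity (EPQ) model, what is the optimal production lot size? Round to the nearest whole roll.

536 rolls

d = 8,800/360 = 24.4444 rolls/day;  effective holding cost H(1 − d/p) = 30·(1 − 24.4444/80) = 20.83333
Q* = √(2DS / H_eff) = √(2·8,800·340 / 20.83333) ≈ 535.94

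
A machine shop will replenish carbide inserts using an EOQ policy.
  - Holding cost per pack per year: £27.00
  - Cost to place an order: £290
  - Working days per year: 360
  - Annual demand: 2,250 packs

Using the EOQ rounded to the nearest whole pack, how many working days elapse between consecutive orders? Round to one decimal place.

35.2 days

Q* = √(2·D·S / H) = √(2·2,250·290 / 27) = √48,333.3 ≈ 219.85 → Q = 220 packs
Cycle time = (working days × Q)/D = (360 × 220) / 2,250 = 35.200 days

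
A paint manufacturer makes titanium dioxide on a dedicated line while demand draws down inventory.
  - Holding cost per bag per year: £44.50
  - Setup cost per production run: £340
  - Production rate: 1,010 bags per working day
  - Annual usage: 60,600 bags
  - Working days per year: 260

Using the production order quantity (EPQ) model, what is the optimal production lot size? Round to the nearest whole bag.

1,097 bags

Daily demand d = 60,600/260 = 233.077; p = 1010; 1 − d/p = 0.76923
EPQ = √(2DS / (H(1 − d/p)))
    = √(2 × 60,600 × 340 / (44.5 × 0.76923)) ≈ 1,097.19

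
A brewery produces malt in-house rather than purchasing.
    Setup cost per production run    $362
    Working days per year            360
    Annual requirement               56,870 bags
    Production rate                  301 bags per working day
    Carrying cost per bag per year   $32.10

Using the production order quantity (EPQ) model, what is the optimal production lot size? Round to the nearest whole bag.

1,643 bags

Daily demand d = 56,870/360 = 157.972; p = 301; 1 − d/p = 0.47518
EPQ = √(2DS / (H(1 − d/p)))
    = √(2 × 56,870 × 362 / (32.1 × 0.47518)) ≈ 1,642.98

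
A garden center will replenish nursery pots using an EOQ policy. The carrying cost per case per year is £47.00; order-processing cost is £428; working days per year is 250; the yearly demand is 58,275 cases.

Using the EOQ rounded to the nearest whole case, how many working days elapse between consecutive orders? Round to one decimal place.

EOQ = √(2DS/H) = √(2 × 58,275 × 428 / 47)
    = √(1,061,348.94) ≈ 1,030.22 → Q = 1,030 cases
T = Q/D × 250 days = 1,030/58,275 × 250 = 4.419 days

4.4 days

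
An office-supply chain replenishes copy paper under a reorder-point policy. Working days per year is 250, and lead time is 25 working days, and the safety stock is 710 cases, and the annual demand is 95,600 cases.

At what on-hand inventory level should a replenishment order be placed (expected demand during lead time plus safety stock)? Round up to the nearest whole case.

Daily demand d = 95,600 / 250 = 382.400 cases/day
Demand during lead time = 382.400 × 25 = 9,560.00
Reorder point = 9,560.00 + 710 = 10,270.00 → round up

10,270 cases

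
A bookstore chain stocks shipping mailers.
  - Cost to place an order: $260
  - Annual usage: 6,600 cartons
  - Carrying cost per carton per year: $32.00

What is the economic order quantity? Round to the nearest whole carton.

Optimal lot size Q* = (2 × 6,600 × $260 / $32)^½ ≈ 327.49

327 cartons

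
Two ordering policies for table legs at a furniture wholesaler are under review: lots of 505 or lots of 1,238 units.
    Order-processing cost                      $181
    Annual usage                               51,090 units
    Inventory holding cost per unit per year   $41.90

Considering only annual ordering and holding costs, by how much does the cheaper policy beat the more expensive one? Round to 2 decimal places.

$4,514.42

Annual cost at Q: ordering D·S/Q plus holding Q·H/2.
TC(505) = (51,090/505)×181 + (505/2)×41.9 = $28,891.22
TC(1,238) = (51,090/1,238)×181 + (1,238/2)×41.9 = $33,405.64
|ΔTC| = |$28,891.22 − $33,405.64| = $4,514.42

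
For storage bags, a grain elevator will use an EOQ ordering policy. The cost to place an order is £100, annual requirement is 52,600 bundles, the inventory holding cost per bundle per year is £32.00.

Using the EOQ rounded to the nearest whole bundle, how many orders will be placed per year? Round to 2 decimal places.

91.80 orders per year

EOQ = √(2DS/H) = √(2 × 52,600 × 100 / 32)
    = √(328,750.00) ≈ 573.37 → Q = 573
Orders per year = D/Q = 52,600 / 573 = 91.798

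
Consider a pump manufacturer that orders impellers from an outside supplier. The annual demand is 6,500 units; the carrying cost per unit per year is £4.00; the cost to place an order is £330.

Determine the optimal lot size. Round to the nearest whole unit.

Optimal lot size Q* = (2 × 6,500 × £330 / £4)^½ ≈ 1,035.62

1,036 units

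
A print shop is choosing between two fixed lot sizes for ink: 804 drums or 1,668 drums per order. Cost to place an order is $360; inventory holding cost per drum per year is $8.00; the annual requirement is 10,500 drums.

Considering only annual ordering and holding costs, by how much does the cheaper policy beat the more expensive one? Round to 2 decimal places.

$1,020.69

For each Q, cost = (D/Q)·S + (Q/2)·H.
TC(804) = (10,500/804)×360 + (804/2)×8 = $7,917.49
TC(1,668) = (10,500/1,668)×360 + (1,668/2)×8 = $8,938.19
Cheaper: Q = 804.  Difference = $1,020.69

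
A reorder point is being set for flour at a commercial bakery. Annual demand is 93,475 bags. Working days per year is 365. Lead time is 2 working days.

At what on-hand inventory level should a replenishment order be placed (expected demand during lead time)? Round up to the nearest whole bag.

513 bags

Daily demand d = 93,475 / 365 = 256.096 bags/day
Demand during lead time = 256.096 × 2 = 512.19
Reorder point = 512.19 → round up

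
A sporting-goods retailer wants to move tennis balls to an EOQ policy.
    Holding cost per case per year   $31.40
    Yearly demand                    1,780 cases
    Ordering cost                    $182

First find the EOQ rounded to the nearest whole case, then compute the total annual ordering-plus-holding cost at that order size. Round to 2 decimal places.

$4,510.52

Q* = √(2·D·S / H) = √(2·1,780·182 / 31.4) = √20,634.4 ≈ 143.65 → Q = 144 cases
Orders/yr = 1,780/144 = 12.361; ordering cost = 12.361 × $182 = $2,249.72
Average inventory = 144/2 = 72; holding cost = 72 × $31.4 = $2,260.80
Total = $2,249.72 + $2,260.80 = $4,510.52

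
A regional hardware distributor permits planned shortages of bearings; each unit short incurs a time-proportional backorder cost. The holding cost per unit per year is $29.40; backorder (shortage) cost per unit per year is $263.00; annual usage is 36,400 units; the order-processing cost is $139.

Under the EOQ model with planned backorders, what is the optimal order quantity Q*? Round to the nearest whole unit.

Q* = √(2DS/H) · √((H + b)/b)
   = √(2 × 36,400 × 139 / 29.4) · √((29.4 + 263) / 263)
   = 586.677 × 1.0544 ≈ 618.60

619 units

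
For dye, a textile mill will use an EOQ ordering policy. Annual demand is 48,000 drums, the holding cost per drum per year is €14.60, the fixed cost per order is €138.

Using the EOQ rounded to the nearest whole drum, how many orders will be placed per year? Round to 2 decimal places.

50.37 orders per year

Q* = √(2·D·S / H) = √(2·48,000·138 / 14.6) = √907,397.3 ≈ 952.57 → Q = 953
N = D/Q = 48,000/953 ≈ 50.367 orders/yr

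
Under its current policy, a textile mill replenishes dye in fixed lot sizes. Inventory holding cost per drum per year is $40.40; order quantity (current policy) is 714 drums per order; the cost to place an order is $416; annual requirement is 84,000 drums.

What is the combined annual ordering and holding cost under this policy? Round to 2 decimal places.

Annual ordering cost = (D/Q)·S = (84,000/714) × 416 = $48,941.18
Annual holding cost  = (Q/2)·H = (714/2) × 40.4 = $14,422.80
Total = $48,941.18 + $14,422.80 = $63,363.98

$63,363.98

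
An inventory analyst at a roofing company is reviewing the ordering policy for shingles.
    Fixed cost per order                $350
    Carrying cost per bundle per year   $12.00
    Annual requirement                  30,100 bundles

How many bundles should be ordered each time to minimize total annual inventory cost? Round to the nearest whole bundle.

1,325 bundles

2DS/H = 2·30,100·350/12 = 1,755,833.33
EOQ = √1,755,833.33 ≈ 1,325.08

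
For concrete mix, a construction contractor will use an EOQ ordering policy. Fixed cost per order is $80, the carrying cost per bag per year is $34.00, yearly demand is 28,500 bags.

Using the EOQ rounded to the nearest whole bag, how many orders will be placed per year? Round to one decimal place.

Q* = √(2·D·S / H) = √(2·28,500·80 / 34) = √134,117.6 ≈ 366.22 → Q = 366
Orders per year = D/Q = 28,500 / 366 = 77.869

77.9 orders per year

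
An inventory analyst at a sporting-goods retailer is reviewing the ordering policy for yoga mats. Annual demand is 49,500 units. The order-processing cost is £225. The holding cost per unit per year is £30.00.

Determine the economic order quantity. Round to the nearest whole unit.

862 units

EOQ = √(2DS/H) = √(2 × 49,500 × 225 / 30)
    = √(742,500.00) ≈ 861.68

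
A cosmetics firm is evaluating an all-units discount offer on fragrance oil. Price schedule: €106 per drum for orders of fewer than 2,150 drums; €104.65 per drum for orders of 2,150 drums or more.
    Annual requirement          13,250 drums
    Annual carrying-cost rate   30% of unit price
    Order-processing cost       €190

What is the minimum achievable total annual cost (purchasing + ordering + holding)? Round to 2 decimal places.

H₁ = 30%×€106 = €31.8000;  H₂ = 30%×€104.65 = €31.3950
EOQ₁ = √(2×13,250×190/31.8000) = 397.91  (< 2,150, feasible at tier 1)
EOQ₂ = √(2×13,250×190/31.3950) = 400.47  (< 2,150 → use Q = 2,150 at tier-2 price)
TC(tier 1 (EOQ₁), Q≈397.9) = €1,417,153.58
TC(tier 2, Q≈2,150.0) = €1,421,533.06
Minimum at tier 1 (EOQ₁): €1,417,153.58

€1,417,153.58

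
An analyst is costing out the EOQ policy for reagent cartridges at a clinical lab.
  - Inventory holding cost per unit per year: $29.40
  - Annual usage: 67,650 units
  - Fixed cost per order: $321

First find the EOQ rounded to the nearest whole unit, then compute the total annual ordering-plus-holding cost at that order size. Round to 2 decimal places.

$35,733.46

Q* = √(2·D·S / H) = √(2·67,650·321 / 29.4) = √1,477,255.1 ≈ 1,215.42 → Q = 1,215 units
Orders/yr = 67,650/1,215 = 55.679; ordering cost = 55.679 × $321 = $17,872.96
Average inventory = 1,215/2 = 607.5; holding cost = 607.5 × $29.4 = $17,860.50
Total = $17,872.96 + $17,860.50 = $35,733.46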